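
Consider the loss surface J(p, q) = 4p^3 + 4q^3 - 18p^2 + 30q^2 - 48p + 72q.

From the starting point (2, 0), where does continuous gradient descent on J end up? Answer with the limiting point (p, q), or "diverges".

(4, -2)

J is separable, so gradient descent decouples: p follows -∂J/∂p, q follows -∂J/∂q.
∂J/∂p = 12(p - 4)(p + 1); at p=2 this is -72, so p increases.
∂J/∂q = 12(q + 2)(q + 3); at q=0 this is 72, so q decreases.
p converges to its nearest critical value 4 (a local min of the p-part); q converges to -2. The iterate converges to (4, -2).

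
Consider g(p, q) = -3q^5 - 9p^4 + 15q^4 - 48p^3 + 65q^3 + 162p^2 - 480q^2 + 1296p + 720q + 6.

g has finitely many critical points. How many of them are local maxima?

4

g separates as a function of p plus a function of q, so ∇g=0 decouples.
∂g/∂p = -36(p - 3)(p + 3)(p + 4) = 0 at p ∈ {-4, -3, 3}; ∂g/∂q = -15(q - 4)(q - 3)(q - 1)(q + 4) = 0 at q ∈ {-4, 1, 3, 4}.
The Hessian is diagonal: diag(g_pp, g_qq). Second derivatives: g_pp(-4)=-252, g_pp(-3)=216, g_pp(3)=-1512; g_qq(-4)=4200, g_qq(1)=-450, g_qq(3)=210, g_qq(4)=-360.
Local maxima occur where both diagonal entries negative: (-4, 1), (-4, 4), (3, 1), (3, 4). Count: 4.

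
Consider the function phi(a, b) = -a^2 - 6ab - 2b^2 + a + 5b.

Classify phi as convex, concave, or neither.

phi is quadratic, so its Hessian is the constant matrix H = [[-2, -6], [-6, -4]].
det(H) = -28, tr(H) = -6.
det(H) < 0, so H is indefinite: neither convex nor concave.

neither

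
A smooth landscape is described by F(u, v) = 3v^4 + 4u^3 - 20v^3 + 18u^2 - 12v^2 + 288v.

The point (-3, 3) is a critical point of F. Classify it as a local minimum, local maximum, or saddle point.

The mixed partial ∂²F/∂u∂v is 0, so the Hessian at any point is diag(F_uu, F_vv) = diag(12(2u + 3), 12(3v^2 - 10v - 2)).
At (-3, 3): H = diag(-36, -60).
Both eigenvalues are negative, so H is negative definite: a local maximum.

local maximum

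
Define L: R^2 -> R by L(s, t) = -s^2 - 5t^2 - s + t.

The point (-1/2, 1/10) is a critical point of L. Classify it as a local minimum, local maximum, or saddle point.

local maximum

The Hessian of L is constant: H = [[-2, 0], [0, -10]].
det(H) = (-2)·(-10) − 0² = 20.
det(H) > 0 and tr(H) = -12 < 0, so H is negative definite and the point is a local maximum.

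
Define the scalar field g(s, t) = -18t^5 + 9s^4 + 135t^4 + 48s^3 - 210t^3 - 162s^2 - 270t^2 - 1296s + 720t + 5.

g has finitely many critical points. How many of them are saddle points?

g separates as a function of s plus a function of t, so ∇g=0 decouples.
∂g/∂s = 36(s - 3)(s + 3)(s + 4) = 0 at s ∈ {-4, -3, 3}; ∂g/∂t = -90(t - 4)(t - 2)(t - 1)(t + 1) = 0 at t ∈ {-1, 1, 2, 4}.
The Hessian is diagonal: diag(g_ss, g_tt). Second derivatives: g_ss(-4)=252, g_ss(-3)=-216, g_ss(3)=1512; g_tt(-1)=2700, g_tt(1)=-540, g_tt(2)=540, g_tt(4)=-2700.
Saddle points occur where the two diagonal entries have opposite signs: (-4, 1), (-4, 4), (-3, -1), (-3, 2), (3, 1), (3, 4). Count: 6.

6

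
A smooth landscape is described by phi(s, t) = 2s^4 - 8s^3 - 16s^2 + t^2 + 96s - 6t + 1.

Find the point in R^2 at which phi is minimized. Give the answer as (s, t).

phi(s,t) separates as P(s) + Q(t) + 1, so its minimum is min P + min Q + 1.
P'(s) = 8(s - 3)(s - 2)(s + 2) vanishes at s ∈ {-2, 2, 3}; Q'(t) = 2(t - 3) vanishes at t ∈ {3}.
Local minima of P (where P''>0): P(-2)=-160, P(3)=90. Local minima of Q: Q(3)=-9.
So the global minimum of phi is P(-2) + Q(3) + 1 = -160 − 9 + 1 = -168, attained at (-2, 3).

(-2, 3)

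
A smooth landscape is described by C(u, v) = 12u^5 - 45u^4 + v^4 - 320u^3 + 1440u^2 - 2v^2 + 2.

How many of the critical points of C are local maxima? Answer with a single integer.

2

C separates as a function of u plus a function of v, so ∇C=0 decouples.
∂C/∂u = 60u(u - 4)(u - 3)(u + 4) = 0 at u ∈ {-4, 0, 3, 4}; ∂C/∂v = 4v(v - 1)(v + 1) = 0 at v ∈ {-1, 0, 1}.
The Hessian is diagonal: diag(C_uu, C_vv). Second derivatives: C_uu(-4)=-13440, C_uu(0)=2880, C_uu(3)=-1260, C_uu(4)=1920; C_vv(-1)=8, C_vv(0)=-4, C_vv(1)=8.
Local maxima occur where both diagonal entries negative: (-4, 0), (3, 0). Count: 2.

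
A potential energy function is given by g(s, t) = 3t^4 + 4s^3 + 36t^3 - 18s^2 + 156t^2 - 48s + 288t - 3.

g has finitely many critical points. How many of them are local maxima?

g separates as a function of s plus a function of t, so ∇g=0 decouples.
∂g/∂s = 12(s - 4)(s + 1) = 0 at s ∈ {-1, 4}; ∂g/∂t = 12(t + 2)(t + 3)(t + 4) = 0 at t ∈ {-4, -3, -2}.
The Hessian is diagonal: diag(g_ss, g_tt). Second derivatives: g_ss(-1)=-60, g_ss(4)=60; g_tt(-4)=24, g_tt(-3)=-12, g_tt(-2)=24.
Local maxima occur where both diagonal entries negative: (-1, -3). Count: 1.

1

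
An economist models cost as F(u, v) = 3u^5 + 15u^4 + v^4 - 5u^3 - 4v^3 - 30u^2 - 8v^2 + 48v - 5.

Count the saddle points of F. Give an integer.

6

F separates as a function of u plus a function of v, so ∇F=0 decouples.
∂F/∂u = 15u(u - 1)(u + 1)(u + 4) = 0 at u ∈ {-4, -1, 0, 1}; ∂F/∂v = 4(v - 3)(v - 2)(v + 2) = 0 at v ∈ {-2, 2, 3}.
The Hessian is diagonal: diag(F_uu, F_vv). Second derivatives: F_uu(-4)=-900, F_uu(-1)=90, F_uu(0)=-60, F_uu(1)=150; F_vv(-2)=80, F_vv(2)=-16, F_vv(3)=20.
Saddle points occur where the two diagonal entries have opposite signs: (-4, -2), (-4, 3), (-1, 2), (0, -2), (0, 3), (1, 2). Count: 6.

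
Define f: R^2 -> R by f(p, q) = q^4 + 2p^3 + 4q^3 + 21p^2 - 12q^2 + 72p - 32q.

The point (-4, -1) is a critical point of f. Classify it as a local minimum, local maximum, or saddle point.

The mixed partial ∂²f/∂p∂q is 0, so the Hessian at any point is diag(f_pp, f_qq) = diag(6(2p + 7), 12(q^2 + 2q - 2)).
At (-4, -1): H = diag(-6, -36).
Both eigenvalues are negative, so H is negative definite: a local maximum.

local maximum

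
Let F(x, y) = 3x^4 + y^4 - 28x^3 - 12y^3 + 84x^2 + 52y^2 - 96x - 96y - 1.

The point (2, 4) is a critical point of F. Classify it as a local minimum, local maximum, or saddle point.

saddle point

The mixed partial ∂²F/∂x∂y is 0, so the Hessian at any point is diag(F_xx, F_yy) = diag(12(3x^2 - 14x + 14), 4(3y^2 - 18y + 26)).
At (2, 4): H = diag(-24, 8).
The eigenvalues have opposite signs, so H is indefinite: a saddle point.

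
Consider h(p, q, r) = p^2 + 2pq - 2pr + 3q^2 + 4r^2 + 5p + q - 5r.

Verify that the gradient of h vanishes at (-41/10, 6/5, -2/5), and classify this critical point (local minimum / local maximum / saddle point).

∇h = (2p + 2q - 2r + 5, 2p + 6q + 1, -2p + 8r - 5); substituting (-41/10, 6/5, -2/5) gives ∇h = (0, 0, 0), so (-41/10, 6/5, -2/5) is indeed a critical point.
The Hessian is constant: H = [[2, 2, -2], [2, 6, 0], [-2, 0, 8]].
Leading principal minors: Δ₁ = 2, Δ₂ = 8, Δ₃ = 40.
All leading minors are positive, so H is positive definite: a local minimum.

local minimum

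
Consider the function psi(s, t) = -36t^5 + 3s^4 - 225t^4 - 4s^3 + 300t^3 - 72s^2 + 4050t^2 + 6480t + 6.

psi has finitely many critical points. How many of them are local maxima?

2

psi separates as a function of s plus a function of t, so ∇psi=0 decouples.
∂psi/∂s = 12s(s - 4)(s + 3) = 0 at s ∈ {-3, 0, 4}; ∂psi/∂t = -180(t - 3)(t + 1)(t + 3)(t + 4) = 0 at t ∈ {-4, -3, -1, 3}.
The Hessian is diagonal: diag(psi_ss, psi_tt). Second derivatives: psi_ss(-3)=252, psi_ss(0)=-144, psi_ss(4)=336; psi_tt(-4)=3780, psi_tt(-3)=-2160, psi_tt(-1)=4320, psi_tt(3)=-30240.
Local maxima occur where both diagonal entries negative: (0, -3), (0, 3). Count: 2.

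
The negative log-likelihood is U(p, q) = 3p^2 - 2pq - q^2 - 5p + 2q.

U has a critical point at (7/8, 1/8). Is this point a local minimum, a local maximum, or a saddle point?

The Hessian of U is constant: H = [[6, -2], [-2, -2]].
det(H) = 6·(-2) − (-2)² = -16.
Since det(H) < 0, H is indefinite and the critical point is a saddle point.

saddle point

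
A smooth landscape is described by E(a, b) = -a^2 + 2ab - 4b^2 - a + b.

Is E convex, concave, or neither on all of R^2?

concave

E is quadratic, so its Hessian is the constant matrix H = [[-2, 2], [2, -8]].
det(H) = 12, tr(H) = -10.
det(H) > 0 and tr(H) < 0, so H is negative definite everywhere: concave.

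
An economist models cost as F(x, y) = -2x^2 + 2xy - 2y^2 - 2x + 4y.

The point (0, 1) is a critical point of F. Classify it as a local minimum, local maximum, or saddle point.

local maximum

The Hessian of F is constant: H = [[-4, 2], [2, -4]].
det(H) = (-4)·(-4) − 2² = 12.
det(H) > 0 and tr(H) = -8 < 0, so H is negative definite and the point is a local maximum.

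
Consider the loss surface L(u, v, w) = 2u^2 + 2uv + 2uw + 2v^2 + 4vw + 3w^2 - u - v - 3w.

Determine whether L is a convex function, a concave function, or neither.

convex

L is quadratic, so its Hessian is the constant matrix H = [[4, 2, 2], [2, 4, 4], [2, 4, 6]].
Leading principal minors: 4, 12, 24.
All positive ⇒ H ≻ 0 ⇒ convex.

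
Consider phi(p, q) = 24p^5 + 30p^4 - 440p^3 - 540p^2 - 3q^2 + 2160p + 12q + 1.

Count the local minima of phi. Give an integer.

0

phi separates as a function of p plus a function of q, so ∇phi=0 decouples.
∂phi/∂p = 120(p - 3)(p - 1)(p + 2)(p + 3) = 0 at p ∈ {-3, -2, 1, 3}; ∂phi/∂q = -6(q - 2) = 0 at q ∈ {2}.
The Hessian is diagonal: diag(phi_pp, phi_qq). Second derivatives: phi_pp(-3)=-2880, phi_pp(-2)=1800, phi_pp(1)=-2880, phi_pp(3)=7200; phi_qq(2)=-6.
Local minima occur where both diagonal entries positive: none. Count: 0.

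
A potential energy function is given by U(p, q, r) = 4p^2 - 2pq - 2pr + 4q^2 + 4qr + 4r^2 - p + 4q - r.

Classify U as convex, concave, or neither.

convex

U is quadratic, so its Hessian is the constant matrix H = [[8, -2, -2], [-2, 8, 4], [-2, 4, 8]].
Leading principal minors: 8, 60, 352.
All positive ⇒ H ≻ 0 ⇒ convex.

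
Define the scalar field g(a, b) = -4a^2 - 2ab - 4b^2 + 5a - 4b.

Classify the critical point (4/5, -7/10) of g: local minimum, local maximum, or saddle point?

The Hessian of g is constant: H = [[-8, -2], [-2, -8]].
det(H) = (-8)·(-8) − (-2)² = 60.
det(H) > 0 and tr(H) = -16 < 0, so H is negative definite and the point is a local maximum.

local maximum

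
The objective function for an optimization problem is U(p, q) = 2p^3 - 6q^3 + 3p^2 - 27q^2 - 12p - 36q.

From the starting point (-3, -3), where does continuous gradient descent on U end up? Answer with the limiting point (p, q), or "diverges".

U is separable, so gradient descent decouples: p follows -∂U/∂p, q follows -∂U/∂q.
∂U/∂p = 6(p - 1)(p + 2); at p=-3 this is 24, so p decreases.
∂U/∂q = -18(q + 1)(q + 2); at q=-3 this is -36, so q increases.
The p-coordinate has no critical point in that direction and runs off to infinity.

diverges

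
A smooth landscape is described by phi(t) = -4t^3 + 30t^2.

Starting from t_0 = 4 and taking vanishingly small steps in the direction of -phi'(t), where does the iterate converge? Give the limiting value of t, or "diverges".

phi'(t) = -12t(t - 5), so phi'(4) = 48.
Gradient descent moves in the -phi' direction, i.e. t is decreasing.
The nearest critical point in that direction is t = 0, where phi'' = 60 > 0 (a local minimum). The iterate converges there.

0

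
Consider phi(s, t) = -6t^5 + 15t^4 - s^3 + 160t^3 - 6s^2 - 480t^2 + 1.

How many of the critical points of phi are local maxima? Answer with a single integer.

phi separates as a function of s plus a function of t, so ∇phi=0 decouples.
∂phi/∂s = -3s(s + 4) = 0 at s ∈ {-4, 0}; ∂phi/∂t = -30t(t - 4)(t - 2)(t + 4) = 0 at t ∈ {-4, 0, 2, 4}.
The Hessian is diagonal: diag(phi_ss, phi_tt). Second derivatives: phi_ss(-4)=12, phi_ss(0)=-12; phi_tt(-4)=5760, phi_tt(0)=-960, phi_tt(2)=720, phi_tt(4)=-1920.
Local maxima occur where both diagonal entries negative: (0, 0), (0, 4). Count: 2.

2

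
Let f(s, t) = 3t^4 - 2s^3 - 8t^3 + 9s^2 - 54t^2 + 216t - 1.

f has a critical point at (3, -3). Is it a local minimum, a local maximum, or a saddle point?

saddle point

The mixed partial ∂²f/∂s∂t is 0, so the Hessian at any point is diag(f_ss, f_tt) = diag(6(-2s + 3), 12(3t^2 - 4t - 9)).
At (3, -3): H = diag(-18, 360).
The eigenvalues have opposite signs, so H is indefinite: a saddle point.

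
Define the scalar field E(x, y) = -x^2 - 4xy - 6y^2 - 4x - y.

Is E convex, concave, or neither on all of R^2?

concave

E is quadratic, so its Hessian is the constant matrix H = [[-2, -4], [-4, -12]].
det(H) = 8, tr(H) = -14.
det(H) > 0 and tr(H) < 0, so H is negative definite everywhere: concave.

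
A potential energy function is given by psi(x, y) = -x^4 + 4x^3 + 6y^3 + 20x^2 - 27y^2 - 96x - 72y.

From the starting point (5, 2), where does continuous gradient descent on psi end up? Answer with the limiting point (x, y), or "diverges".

diverges

psi is separable, so gradient descent decouples: x follows -∂psi/∂x, y follows -∂psi/∂y.
∂psi/∂x = -4(x - 4)(x - 2)(x + 3); at x=5 this is -96, so x increases.
∂psi/∂y = 18(y - 4)(y + 1); at y=2 this is -108, so y increases.
The x-coordinate has no critical point in that direction and runs off to infinity.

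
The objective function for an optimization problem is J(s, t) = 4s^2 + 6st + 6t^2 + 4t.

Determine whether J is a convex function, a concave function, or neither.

J is quadratic, so its Hessian is the constant matrix H = [[8, 6], [6, 12]].
det(H) = 60, tr(H) = 20.
det(H) > 0 and tr(H) > 0, so H is positive definite everywhere: convex.

convex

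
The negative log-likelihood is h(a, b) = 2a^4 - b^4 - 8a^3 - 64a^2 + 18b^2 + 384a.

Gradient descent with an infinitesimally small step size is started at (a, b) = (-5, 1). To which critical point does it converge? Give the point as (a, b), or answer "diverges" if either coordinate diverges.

h is separable, so gradient descent decouples: a follows -∂h/∂a, b follows -∂h/∂b.
∂h/∂a = 8(a - 4)(a - 3)(a + 4); at a=-5 this is -576, so a increases.
∂h/∂b = -4b(b - 3)(b + 3); at b=1 this is 32, so b decreases.
a converges to its nearest critical value -4 (a local min of the a-part); b converges to 0. The iterate converges to (-4, 0).

(-4, 0)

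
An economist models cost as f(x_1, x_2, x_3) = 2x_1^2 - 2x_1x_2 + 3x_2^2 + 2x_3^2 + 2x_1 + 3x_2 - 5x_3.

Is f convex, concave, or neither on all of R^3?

convex

f is quadratic, so its Hessian is the constant matrix H = [[4, -2, 0], [-2, 6, 0], [0, 0, 4]].
Leading principal minors: 4, 20, 80.
All positive ⇒ H ≻ 0 ⇒ convex.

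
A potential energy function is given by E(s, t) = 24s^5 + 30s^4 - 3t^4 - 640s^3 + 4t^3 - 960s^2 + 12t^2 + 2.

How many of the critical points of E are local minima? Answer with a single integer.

E separates as a function of s plus a function of t, so ∇E=0 decouples.
∂E/∂s = 120s(s - 4)(s + 1)(s + 4) = 0 at s ∈ {-4, -1, 0, 4}; ∂E/∂t = -12t(t - 2)(t + 1) = 0 at t ∈ {-1, 0, 2}.
The Hessian is diagonal: diag(E_ss, E_tt). Second derivatives: E_ss(-4)=-11520, E_ss(-1)=1800, E_ss(0)=-1920, E_ss(4)=19200; E_tt(-1)=-36, E_tt(0)=24, E_tt(2)=-72.
Local minima occur where both diagonal entries positive: (-1, 0), (4, 0). Count: 2.

2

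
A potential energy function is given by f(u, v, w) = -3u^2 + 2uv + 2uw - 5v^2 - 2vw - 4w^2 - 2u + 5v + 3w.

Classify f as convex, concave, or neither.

f is quadratic, so its Hessian is the constant matrix H = [[-6, 2, 2], [2, -10, -2], [2, -2, -8]].
Leading principal minors: -6, 56, -400.
Signs alternate −, +, − ⇒ H ≺ 0 ⇒ concave.

concave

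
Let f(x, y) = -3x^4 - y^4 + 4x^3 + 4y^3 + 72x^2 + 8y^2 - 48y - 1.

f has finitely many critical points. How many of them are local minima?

f separates as a function of x plus a function of y, so ∇f=0 decouples.
∂f/∂x = -12x(x - 4)(x + 3) = 0 at x ∈ {-3, 0, 4}; ∂f/∂y = -4(y - 3)(y - 2)(y + 2) = 0 at y ∈ {-2, 2, 3}.
The Hessian is diagonal: diag(f_xx, f_yy). Second derivatives: f_xx(-3)=-252, f_xx(0)=144, f_xx(4)=-336; f_yy(-2)=-80, f_yy(2)=16, f_yy(3)=-20.
Local minima occur where both diagonal entries positive: (0, 2). Count: 1.

1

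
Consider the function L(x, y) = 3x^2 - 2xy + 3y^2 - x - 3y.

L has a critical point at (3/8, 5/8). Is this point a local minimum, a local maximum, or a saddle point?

The Hessian of L is constant: H = [[6, -2], [-2, 6]].
det(H) = 6·6 − (-2)² = 32.
det(H) > 0 and tr(H) = 12 > 0, so H is positive definite and the point is a local minimum.

local minimum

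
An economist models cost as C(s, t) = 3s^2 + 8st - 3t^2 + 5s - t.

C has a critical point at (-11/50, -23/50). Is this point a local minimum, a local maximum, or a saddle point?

The Hessian of C is constant: H = [[6, 8], [8, -6]].
det(H) = 6·(-6) − 8² = -100.
Since det(H) < 0, H is indefinite and the critical point is a saddle point.

saddle point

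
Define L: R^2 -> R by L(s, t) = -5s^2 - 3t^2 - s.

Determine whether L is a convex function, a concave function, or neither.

L is quadratic, so its Hessian is the constant matrix H = [[-10, 0], [0, -6]].
det(H) = 60, tr(H) = -16.
det(H) > 0 and tr(H) < 0, so H is negative definite everywhere: concave.

concave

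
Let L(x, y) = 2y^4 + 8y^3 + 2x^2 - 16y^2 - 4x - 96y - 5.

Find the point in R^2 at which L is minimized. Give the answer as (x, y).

L(x,y) separates as P(x) + Q(y) − 5, so its minimum is min P + min Q − 5.
P'(x) = 4x - 4 vanishes at x ∈ {1}; Q'(y) = 8(y - 2)(y + 2)(y + 3) vanishes at y ∈ {-3, -2, 2}.
Local minima of P (where P''>0): P(1)=-2. Local minima of Q: Q(-3)=90, Q(2)=-160.
So the global minimum of L is P(1) + Q(2) − 5 = -2 − 160 − 5 = -167, attained at (1, 2).

(1, 2)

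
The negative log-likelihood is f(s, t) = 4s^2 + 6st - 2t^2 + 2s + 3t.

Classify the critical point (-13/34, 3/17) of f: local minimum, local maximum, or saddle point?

saddle point

The Hessian of f is constant: H = [[8, 6], [6, -4]].
det(H) = 8·(-4) − 6² = -68.
Since det(H) < 0, H is indefinite and the critical point is a saddle point.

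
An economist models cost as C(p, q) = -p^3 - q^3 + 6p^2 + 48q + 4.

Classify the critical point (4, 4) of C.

The mixed partial ∂²C/∂p∂q is 0, so the Hessian at any point is diag(C_pp, C_qq) = diag(6(-p + 2), -6q).
At (4, 4): H = diag(-12, -24).
Both eigenvalues are negative, so H is negative definite: a local maximum.

local maximum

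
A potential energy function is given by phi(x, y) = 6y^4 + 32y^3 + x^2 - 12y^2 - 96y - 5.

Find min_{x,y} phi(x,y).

phi(x,y) separates as P(x) + Q(y) − 5, so its minimum is min P + min Q − 5.
P'(x) = 2x vanishes at x ∈ {0}; Q'(y) = 24(y - 1)(y + 1)(y + 4) vanishes at y ∈ {-4, -1, 1}.
Local minima of P (where P''>0): P(0)=0. Local minima of Q: Q(-4)=-320, Q(1)=-70.
So the global minimum of phi is P(0) + Q(-4) − 5 = 0 − 320 − 5 = -325, attained at (0, -4).

-325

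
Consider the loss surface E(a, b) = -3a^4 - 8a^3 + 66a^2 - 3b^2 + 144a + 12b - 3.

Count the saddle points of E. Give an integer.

1

E separates as a function of a plus a function of b, so ∇E=0 decouples.
∂E/∂a = -12(a - 3)(a + 1)(a + 4) = 0 at a ∈ {-4, -1, 3}; ∂E/∂b = -6(b - 2) = 0 at b ∈ {2}.
The Hessian is diagonal: diag(E_aa, E_bb). Second derivatives: E_aa(-4)=-252, E_aa(-1)=144, E_aa(3)=-336; E_bb(2)=-6.
Saddle points occur where the two diagonal entries have opposite signs: (-1, 2). Count: 1.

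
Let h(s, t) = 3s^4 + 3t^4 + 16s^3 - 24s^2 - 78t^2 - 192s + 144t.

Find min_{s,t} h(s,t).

h(s,t) separates as P(s) + Q(t), so its minimum is min P + min Q.
P'(s) = 12(s - 2)(s + 2)(s + 4) vanishes at s ∈ {-4, -2, 2}; Q'(t) = 12(t - 3)(t - 1)(t + 4) vanishes at t ∈ {-4, 1, 3}.
Local minima of P (where P''>0): P(-4)=128, P(2)=-304. Local minima of Q: Q(-4)=-1056, Q(3)=-27.
So the global minimum of h is P(2) + Q(-4) = -304 − 1056 = -1360, attained at (2, -4).

-1360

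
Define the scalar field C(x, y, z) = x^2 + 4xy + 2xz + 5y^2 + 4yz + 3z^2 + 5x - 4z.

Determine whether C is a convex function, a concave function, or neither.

C is quadratic, so its Hessian is the constant matrix H = [[2, 4, 2], [4, 10, 4], [2, 4, 6]].
Leading principal minors: 2, 4, 16.
All positive ⇒ H ≻ 0 ⇒ convex.

convex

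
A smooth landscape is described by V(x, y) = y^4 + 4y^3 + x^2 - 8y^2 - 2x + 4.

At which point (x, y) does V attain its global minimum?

(1, -4)

V(x,y) separates as P(x) + Q(y) + 4, so its minimum is min P + min Q + 4.
P'(x) = 2x - 2 vanishes at x ∈ {1}; Q'(y) = 4y(y - 1)(y + 4) vanishes at y ∈ {-4, 0, 1}.
Local minima of P (where P''>0): P(1)=-1. Local minima of Q: Q(-4)=-128, Q(1)=-3.
So the global minimum of V is P(1) + Q(-4) + 4 = -1 − 128 + 4 = -125, attained at (1, -4).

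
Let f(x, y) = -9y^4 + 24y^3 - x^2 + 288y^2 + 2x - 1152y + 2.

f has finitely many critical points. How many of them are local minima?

f separates as a function of x plus a function of y, so ∇f=0 decouples.
∂f/∂x = -2(x - 1) = 0 at x ∈ {1}; ∂f/∂y = -36(y - 4)(y - 2)(y + 4) = 0 at y ∈ {-4, 2, 4}.
The Hessian is diagonal: diag(f_xx, f_yy). Second derivatives: f_xx(1)=-2; f_yy(-4)=-1728, f_yy(2)=432, f_yy(4)=-576.
Local minima occur where both diagonal entries positive: none. Count: 0.

0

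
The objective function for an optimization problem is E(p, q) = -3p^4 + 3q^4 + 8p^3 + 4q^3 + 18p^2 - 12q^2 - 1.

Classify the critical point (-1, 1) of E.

saddle point

The mixed partial ∂²E/∂p∂q is 0, so the Hessian at any point is diag(E_pp, E_qq) = diag(12(-3p^2 + 4p + 3), 12(3q^2 + 2q - 2)).
At (-1, 1): H = diag(-48, 36).
The eigenvalues have opposite signs, so H is indefinite: a saddle point.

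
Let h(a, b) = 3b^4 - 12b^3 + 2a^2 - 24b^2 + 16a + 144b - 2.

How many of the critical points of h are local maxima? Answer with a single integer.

0

h separates as a function of a plus a function of b, so ∇h=0 decouples.
∂h/∂a = 4(a + 4) = 0 at a ∈ {-4}; ∂h/∂b = 12(b - 3)(b - 2)(b + 2) = 0 at b ∈ {-2, 2, 3}.
The Hessian is diagonal: diag(h_aa, h_bb). Second derivatives: h_aa(-4)=4; h_bb(-2)=240, h_bb(2)=-48, h_bb(3)=60.
Local maxima occur where both diagonal entries negative: none. Count: 0.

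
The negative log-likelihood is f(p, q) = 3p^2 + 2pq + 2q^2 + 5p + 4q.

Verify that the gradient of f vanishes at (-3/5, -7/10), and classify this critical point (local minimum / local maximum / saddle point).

∇f = (6p + 2q + 5, 2p + 4q + 4); substituting (-3/5, -7/10) gives ∇f = (0, 0), so (-3/5, -7/10) is indeed a critical point.
The Hessian of f is constant: H = [[6, 2], [2, 4]].
det(H) = 6·4 − 2² = 20.
det(H) > 0 and tr(H) = 10 > 0, so H is positive definite and the point is a local minimum.

local minimum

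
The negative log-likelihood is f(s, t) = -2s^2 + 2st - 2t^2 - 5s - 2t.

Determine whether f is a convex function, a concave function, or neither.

concave

f is quadratic, so its Hessian is the constant matrix H = [[-4, 2], [2, -4]].
det(H) = 12, tr(H) = -8.
det(H) > 0 and tr(H) < 0, so H is negative definite everywhere: concave.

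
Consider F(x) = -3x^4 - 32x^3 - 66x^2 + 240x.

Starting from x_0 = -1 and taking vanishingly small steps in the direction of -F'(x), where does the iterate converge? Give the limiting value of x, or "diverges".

-4

F'(x) = -12(x - 1)(x + 4)(x + 5), so F'(-1) = 288.
Gradient descent moves in the -F' direction, i.e. x is decreasing.
The nearest critical point in that direction is x = -4, where F'' = 60 > 0 (a local minimum). The iterate converges there.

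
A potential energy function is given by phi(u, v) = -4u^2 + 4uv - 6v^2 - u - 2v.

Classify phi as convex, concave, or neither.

phi is quadratic, so its Hessian is the constant matrix H = [[-8, 4], [4, -12]].
det(H) = 80, tr(H) = -20.
det(H) > 0 and tr(H) < 0, so H is negative definite everywhere: concave.

concave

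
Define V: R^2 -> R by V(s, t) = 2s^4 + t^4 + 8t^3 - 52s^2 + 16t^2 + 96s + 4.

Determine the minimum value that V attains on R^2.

V(s,t) separates as P(s) + Q(t) + 4, so its minimum is min P + min Q + 4.
P'(s) = 8(s - 3)(s - 1)(s + 4) vanishes at s ∈ {-4, 1, 3}; Q'(t) = 4t(t + 2)(t + 4) vanishes at t ∈ {-4, -2, 0}.
Local minima of P (where P''>0): P(-4)=-704, P(3)=-18. Local minima of Q: Q(-4)=0, Q(0)=0.
So the global minimum of V is P(-4) + Q(-4) + 4 = -704 + 0 + 4 = -700, attained at (-4, -4).

-700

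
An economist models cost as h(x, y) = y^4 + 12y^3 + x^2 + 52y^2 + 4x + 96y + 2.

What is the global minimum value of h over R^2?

-66

h(x,y) separates as P(x) + Q(y) + 2, so its minimum is min P + min Q + 2.
P'(x) = 2x + 4 vanishes at x ∈ {-2}; Q'(y) = 4(y + 2)(y + 3)(y + 4) vanishes at y ∈ {-4, -3, -2}.
Local minima of P (where P''>0): P(-2)=-4. Local minima of Q: Q(-4)=-64, Q(-2)=-64.
So the global minimum of h is P(-2) + Q(-4) + 2 = -4 − 64 + 2 = -66, attained at (-2, -4).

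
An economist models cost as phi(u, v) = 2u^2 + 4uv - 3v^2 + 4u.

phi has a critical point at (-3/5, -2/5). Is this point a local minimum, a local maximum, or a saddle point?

The Hessian of phi is constant: H = [[4, 4], [4, -6]].
det(H) = 4·(-6) − 4² = -40.
Since det(H) < 0, H is indefinite and the critical point is a saddle point.

saddle point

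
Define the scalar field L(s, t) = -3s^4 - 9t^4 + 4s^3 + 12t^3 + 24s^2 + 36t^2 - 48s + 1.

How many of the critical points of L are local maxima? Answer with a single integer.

4

L separates as a function of s plus a function of t, so ∇L=0 decouples.
∂L/∂s = -12(s - 2)(s - 1)(s + 2) = 0 at s ∈ {-2, 1, 2}; ∂L/∂t = -36t(t - 2)(t + 1) = 0 at t ∈ {-1, 0, 2}.
The Hessian is diagonal: diag(L_ss, L_tt). Second derivatives: L_ss(-2)=-144, L_ss(1)=36, L_ss(2)=-48; L_tt(-1)=-108, L_tt(0)=72, L_tt(2)=-216.
Local maxima occur where both diagonal entries negative: (-2, -1), (-2, 2), (2, -1), (2, 2). Count: 4.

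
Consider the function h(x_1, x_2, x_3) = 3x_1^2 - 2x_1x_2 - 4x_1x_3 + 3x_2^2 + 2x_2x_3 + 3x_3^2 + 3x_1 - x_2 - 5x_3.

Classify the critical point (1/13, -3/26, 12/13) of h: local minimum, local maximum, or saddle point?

local minimum

The Hessian is constant: H = [[6, -2, -4], [-2, 6, 2], [-4, 2, 6]].
Leading principal minors: Δ₁ = 6, Δ₂ = 32, Δ₃ = 104.
All leading minors are positive, so H is positive definite: a local minimum.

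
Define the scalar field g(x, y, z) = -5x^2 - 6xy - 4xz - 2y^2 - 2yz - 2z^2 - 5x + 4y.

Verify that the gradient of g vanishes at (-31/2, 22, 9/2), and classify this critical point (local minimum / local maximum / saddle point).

local maximum

∇g = (-10x - 6y - 4z - 5, -6x - 4y - 2z + 4, -4x - 2y - 4z); substituting (-31/2, 22, 9/2) gives ∇g = (0, 0, 0), so (-31/2, 22, 9/2) is indeed a critical point.
The Hessian is constant: H = [[-10, -6, -4], [-6, -4, -2], [-4, -2, -4]].
Leading principal minors: Δ₁ = -10, Δ₂ = 4, Δ₃ = -8.
The minors alternate sign starting negative (−, +, −), so H is negative definite: a local maximum.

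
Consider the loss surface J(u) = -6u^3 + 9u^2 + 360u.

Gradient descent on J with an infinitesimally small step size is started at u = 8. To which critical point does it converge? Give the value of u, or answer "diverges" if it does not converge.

J'(u) = -18(u - 5)(u + 4), so J'(8) = -648.
Gradient descent moves in the -J' direction, i.e. u is increasing.
There is no critical point above u=8, and J' keeps the same sign, so the iterate runs off to +∞.

diverges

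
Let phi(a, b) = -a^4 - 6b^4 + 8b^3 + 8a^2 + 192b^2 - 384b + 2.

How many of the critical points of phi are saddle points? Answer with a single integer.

4

phi separates as a function of a plus a function of b, so ∇phi=0 decouples.
∂phi/∂a = -4a(a - 2)(a + 2) = 0 at a ∈ {-2, 0, 2}; ∂phi/∂b = -24(b - 4)(b - 1)(b + 4) = 0 at b ∈ {-4, 1, 4}.
The Hessian is diagonal: diag(phi_aa, phi_bb). Second derivatives: phi_aa(-2)=-32, phi_aa(0)=16, phi_aa(2)=-32; phi_bb(-4)=-960, phi_bb(1)=360, phi_bb(4)=-576.
Saddle points occur where the two diagonal entries have opposite signs: (-2, 1), (0, -4), (0, 4), (2, 1). Count: 4.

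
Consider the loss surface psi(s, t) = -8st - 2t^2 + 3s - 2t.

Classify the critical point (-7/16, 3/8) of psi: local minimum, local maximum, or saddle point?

saddle point

The Hessian of psi is constant: H = [[0, -8], [-8, -4]].
det(H) = 0·(-4) − (-8)² = -64.
Since det(H) < 0, H is indefinite and the critical point is a saddle point.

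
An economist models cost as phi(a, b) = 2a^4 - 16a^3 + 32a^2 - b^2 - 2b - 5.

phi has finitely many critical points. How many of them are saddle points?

phi separates as a function of a plus a function of b, so ∇phi=0 decouples.
∂phi/∂a = 8a(a - 4)(a - 2) = 0 at a ∈ {0, 2, 4}; ∂phi/∂b = -2(b + 1) = 0 at b ∈ {-1}.
The Hessian is diagonal: diag(phi_aa, phi_bb). Second derivatives: phi_aa(0)=64, phi_aa(2)=-32, phi_aa(4)=64; phi_bb(-1)=-2.
Saddle points occur where the two diagonal entries have opposite signs: (0, -1), (4, -1). Count: 2.

2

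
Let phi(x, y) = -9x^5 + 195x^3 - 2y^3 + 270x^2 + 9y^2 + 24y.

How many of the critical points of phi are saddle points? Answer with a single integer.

phi separates as a function of x plus a function of y, so ∇phi=0 decouples.
∂phi/∂x = -45x(x - 4)(x + 1)(x + 3) = 0 at x ∈ {-3, -1, 0, 4}; ∂phi/∂y = -6(y - 4)(y + 1) = 0 at y ∈ {-1, 4}.
The Hessian is diagonal: diag(phi_xx, phi_yy). Second derivatives: phi_xx(-3)=1890, phi_xx(-1)=-450, phi_xx(0)=540, phi_xx(4)=-6300; phi_yy(-1)=30, phi_yy(4)=-30.
Saddle points occur where the two diagonal entries have opposite signs: (-3, 4), (-1, -1), (0, 4), (4, -1). Count: 4.

4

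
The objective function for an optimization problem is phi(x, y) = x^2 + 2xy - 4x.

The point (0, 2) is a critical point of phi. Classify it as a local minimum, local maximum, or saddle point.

The Hessian of phi is constant: H = [[2, 2], [2, 0]].
det(H) = 2·0 − 2² = -4.
Since det(H) < 0, H is indefinite and the critical point is a saddle point.

saddle point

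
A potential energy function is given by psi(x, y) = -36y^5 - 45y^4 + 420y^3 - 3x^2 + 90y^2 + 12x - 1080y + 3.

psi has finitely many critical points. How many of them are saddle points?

psi separates as a function of x plus a function of y, so ∇psi=0 decouples.
∂psi/∂x = -6(x - 2) = 0 at x ∈ {2}; ∂psi/∂y = -180(y - 2)(y - 1)(y + 1)(y + 3) = 0 at y ∈ {-3, -1, 1, 2}.
The Hessian is diagonal: diag(psi_xx, psi_yy). Second derivatives: psi_xx(2)=-6; psi_yy(-3)=7200, psi_yy(-1)=-2160, psi_yy(1)=1440, psi_yy(2)=-2700.
Saddle points occur where the two diagonal entries have opposite signs: (2, -3), (2, 1). Count: 2.

2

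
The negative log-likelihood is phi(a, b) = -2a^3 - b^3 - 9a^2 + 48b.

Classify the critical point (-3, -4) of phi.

local minimum

The mixed partial ∂²phi/∂a∂b is 0, so the Hessian at any point is diag(phi_aa, phi_bb) = diag(-6(2a + 3), -6b).
At (-3, -4): H = diag(18, 24).
Both eigenvalues are positive, so H is positive definite: a local minimum.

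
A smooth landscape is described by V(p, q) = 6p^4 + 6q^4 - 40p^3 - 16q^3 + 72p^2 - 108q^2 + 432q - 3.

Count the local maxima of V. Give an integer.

V separates as a function of p plus a function of q, so ∇V=0 decouples.
∂V/∂p = 24p(p - 3)(p - 2) = 0 at p ∈ {0, 2, 3}; ∂V/∂q = 24(q - 3)(q - 2)(q + 3) = 0 at q ∈ {-3, 2, 3}.
The Hessian is diagonal: diag(V_pp, V_qq). Second derivatives: V_pp(0)=144, V_pp(2)=-48, V_pp(3)=72; V_qq(-3)=720, V_qq(2)=-120, V_qq(3)=144.
Local maxima occur where both diagonal entries negative: (2, 2). Count: 1.

1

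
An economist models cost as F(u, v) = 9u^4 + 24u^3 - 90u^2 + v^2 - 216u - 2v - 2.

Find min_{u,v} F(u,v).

-459

F(u,v) separates as P(u) + Q(v) − 2, so its minimum is min P + min Q − 2.
P'(u) = 36(u - 2)(u + 1)(u + 3) vanishes at u ∈ {-3, -1, 2}; Q'(v) = 2v - 2 vanishes at v ∈ {1}.
Local minima of P (where P''>0): P(-3)=-81, P(2)=-456. Local minima of Q: Q(1)=-1.
So the global minimum of F is P(2) + Q(1) − 2 = -456 − 1 − 2 = -459, attained at (2, 1).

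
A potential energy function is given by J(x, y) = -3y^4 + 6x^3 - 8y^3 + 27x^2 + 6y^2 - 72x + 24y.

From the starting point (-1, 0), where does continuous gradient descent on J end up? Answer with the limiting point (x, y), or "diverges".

J is separable, so gradient descent decouples: x follows -∂J/∂x, y follows -∂J/∂y.
∂J/∂x = 18(x - 1)(x + 4); at x=-1 this is -108, so x increases.
∂J/∂y = -12(y - 1)(y + 1)(y + 2); at y=0 this is 24, so y decreases.
x converges to its nearest critical value 1 (a local min of the x-part); y converges to -1. The iterate converges to (1, -1).

(1, -1)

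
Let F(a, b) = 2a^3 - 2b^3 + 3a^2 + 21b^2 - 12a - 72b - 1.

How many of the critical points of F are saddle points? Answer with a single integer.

F separates as a function of a plus a function of b, so ∇F=0 decouples.
∂F/∂a = 6(a - 1)(a + 2) = 0 at a ∈ {-2, 1}; ∂F/∂b = -6(b - 4)(b - 3) = 0 at b ∈ {3, 4}.
The Hessian is diagonal: diag(F_aa, F_bb). Second derivatives: F_aa(-2)=-18, F_aa(1)=18; F_bb(3)=6, F_bb(4)=-6.
Saddle points occur where the two diagonal entries have opposite signs: (-2, 3), (1, 4). Count: 2.

2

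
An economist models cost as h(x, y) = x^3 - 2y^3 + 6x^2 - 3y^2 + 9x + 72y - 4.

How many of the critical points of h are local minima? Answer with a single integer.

1

h separates as a function of x plus a function of y, so ∇h=0 decouples.
∂h/∂x = 3(x + 1)(x + 3) = 0 at x ∈ {-3, -1}; ∂h/∂y = -6(y - 3)(y + 4) = 0 at y ∈ {-4, 3}.
The Hessian is diagonal: diag(h_xx, h_yy). Second derivatives: h_xx(-3)=-6, h_xx(-1)=6; h_yy(-4)=42, h_yy(3)=-42.
Local minima occur where both diagonal entries positive: (-1, -4). Count: 1.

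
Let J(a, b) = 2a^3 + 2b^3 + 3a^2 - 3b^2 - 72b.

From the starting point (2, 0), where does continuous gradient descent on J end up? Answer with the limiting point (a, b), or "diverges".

J is separable, so gradient descent decouples: a follows -∂J/∂a, b follows -∂J/∂b.
∂J/∂a = 6a(a + 1); at a=2 this is 36, so a decreases.
∂J/∂b = 6(b - 4)(b + 3); at b=0 this is -72, so b increases.
a converges to its nearest critical value 0 (a local min of the a-part); b converges to 4. The iterate converges to (0, 4).

(0, 4)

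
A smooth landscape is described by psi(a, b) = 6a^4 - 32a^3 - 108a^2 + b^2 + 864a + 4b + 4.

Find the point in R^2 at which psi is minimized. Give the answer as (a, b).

psi(a,b) separates as P(a) + Q(b) + 4, so its minimum is min P + min Q + 4.
P'(a) = 24(a - 4)(a - 3)(a + 3) vanishes at a ∈ {-3, 3, 4}; Q'(b) = 2b + 4 vanishes at b ∈ {-2}.
Local minima of P (where P''>0): P(-3)=-2214, P(4)=1216. Local minima of Q: Q(-2)=-4.
So the global minimum of psi is P(-3) + Q(-2) + 4 = -2214 − 4 + 4 = -2214, attained at (-3, -2).

(-3, -2)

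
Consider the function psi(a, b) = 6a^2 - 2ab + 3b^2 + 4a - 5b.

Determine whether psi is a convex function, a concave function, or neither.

psi is quadratic, so its Hessian is the constant matrix H = [[12, -2], [-2, 6]].
det(H) = 68, tr(H) = 18.
det(H) > 0 and tr(H) > 0, so H is positive definite everywhere: convex.

convex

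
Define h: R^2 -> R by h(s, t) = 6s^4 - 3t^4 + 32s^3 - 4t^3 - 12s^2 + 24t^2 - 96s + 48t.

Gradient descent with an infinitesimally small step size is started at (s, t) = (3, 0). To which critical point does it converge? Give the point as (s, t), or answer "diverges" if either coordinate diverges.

(1, -1)

h is separable, so gradient descent decouples: s follows -∂h/∂s, t follows -∂h/∂t.
∂h/∂s = 24(s - 1)(s + 1)(s + 4); at s=3 this is 1344, so s decreases.
∂h/∂t = -12(t - 2)(t + 1)(t + 2); at t=0 this is 48, so t decreases.
s converges to its nearest critical value 1 (a local min of the s-part); t converges to -1. The iterate converges to (1, -1).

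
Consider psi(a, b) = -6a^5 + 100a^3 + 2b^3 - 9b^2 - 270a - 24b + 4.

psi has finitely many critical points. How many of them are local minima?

2

psi separates as a function of a plus a function of b, so ∇psi=0 decouples.
∂psi/∂a = -30(a - 3)(a - 1)(a + 1)(a + 3) = 0 at a ∈ {-3, -1, 1, 3}; ∂psi/∂b = 6(b - 4)(b + 1) = 0 at b ∈ {-1, 4}.
The Hessian is diagonal: diag(psi_aa, psi_bb). Second derivatives: psi_aa(-3)=1440, psi_aa(-1)=-480, psi_aa(1)=480, psi_aa(3)=-1440; psi_bb(-1)=-30, psi_bb(4)=30.
Local minima occur where both diagonal entries positive: (-3, 4), (1, 4). Count: 2.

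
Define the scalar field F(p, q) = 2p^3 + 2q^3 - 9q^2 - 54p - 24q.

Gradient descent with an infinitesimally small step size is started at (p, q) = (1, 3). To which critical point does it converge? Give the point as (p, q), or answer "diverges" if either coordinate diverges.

F is separable, so gradient descent decouples: p follows -∂F/∂p, q follows -∂F/∂q.
∂F/∂p = 6(p - 3)(p + 3); at p=1 this is -48, so p increases.
∂F/∂q = 6(q - 4)(q + 1); at q=3 this is -24, so q increases.
p converges to its nearest critical value 3 (a local min of the p-part); q converges to 4. The iterate converges to (3, 4).

(3, 4)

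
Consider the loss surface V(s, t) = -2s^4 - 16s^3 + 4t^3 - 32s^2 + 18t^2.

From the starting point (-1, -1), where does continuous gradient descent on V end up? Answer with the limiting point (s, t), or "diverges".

(-2, 0)

V is separable, so gradient descent decouples: s follows -∂V/∂s, t follows -∂V/∂t.
∂V/∂s = -8s(s + 2)(s + 4); at s=-1 this is 24, so s decreases.
∂V/∂t = 12t(t + 3); at t=-1 this is -24, so t increases.
s converges to its nearest critical value -2 (a local min of the s-part); t converges to 0. The iterate converges to (-2, 0).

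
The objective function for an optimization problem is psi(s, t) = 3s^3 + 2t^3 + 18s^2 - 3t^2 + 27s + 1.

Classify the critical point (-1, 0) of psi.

saddle point

The mixed partial ∂²psi/∂s∂t is 0, so the Hessian at any point is diag(psi_ss, psi_tt) = diag(18(s + 2), 6(2t - 1)).
At (-1, 0): H = diag(18, -6).
The eigenvalues have opposite signs, so H is indefinite: a saddle point.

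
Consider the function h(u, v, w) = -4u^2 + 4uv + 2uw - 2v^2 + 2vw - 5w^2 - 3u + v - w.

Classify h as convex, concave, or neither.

h is quadratic, so its Hessian is the constant matrix H = [[-8, 4, 2], [4, -4, 2], [2, 2, -10]].
Leading principal minors: -8, 16, -80.
Signs alternate −, +, − ⇒ H ≺ 0 ⇒ concave.

concave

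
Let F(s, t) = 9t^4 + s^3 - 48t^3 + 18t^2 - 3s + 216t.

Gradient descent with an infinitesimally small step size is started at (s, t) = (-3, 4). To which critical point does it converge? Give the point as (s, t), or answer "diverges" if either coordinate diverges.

F is separable, so gradient descent decouples: s follows -∂F/∂s, t follows -∂F/∂t.
∂F/∂s = 3(s - 1)(s + 1); at s=-3 this is 24, so s decreases.
∂F/∂t = 36(t - 3)(t - 2)(t + 1); at t=4 this is 360, so t decreases.
The s-coordinate has no critical point in that direction and runs off to infinity.

diverges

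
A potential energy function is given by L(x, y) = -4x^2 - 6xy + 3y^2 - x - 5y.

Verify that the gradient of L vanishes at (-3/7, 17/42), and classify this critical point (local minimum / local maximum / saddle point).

saddle point

∇L = (-8x - 6y - 1, -6x + 6y - 5); substituting (-3/7, 17/42) gives ∇L = (0, 0), so (-3/7, 17/42) is indeed a critical point.
The Hessian of L is constant: H = [[-8, -6], [-6, 6]].
det(H) = (-8)·6 − (-6)² = -84.
Since det(H) < 0, H is indefinite and the critical point is a saddle point.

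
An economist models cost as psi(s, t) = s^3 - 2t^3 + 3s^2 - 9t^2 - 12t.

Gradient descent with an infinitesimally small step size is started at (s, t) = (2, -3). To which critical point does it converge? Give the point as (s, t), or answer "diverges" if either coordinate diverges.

psi is separable, so gradient descent decouples: s follows -∂psi/∂s, t follows -∂psi/∂t.
∂psi/∂s = 3s(s + 2); at s=2 this is 24, so s decreases.
∂psi/∂t = -6(t + 1)(t + 2); at t=-3 this is -12, so t increases.
s converges to its nearest critical value 0 (a local min of the s-part); t converges to -2. The iterate converges to (0, -2).

(0, -2)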